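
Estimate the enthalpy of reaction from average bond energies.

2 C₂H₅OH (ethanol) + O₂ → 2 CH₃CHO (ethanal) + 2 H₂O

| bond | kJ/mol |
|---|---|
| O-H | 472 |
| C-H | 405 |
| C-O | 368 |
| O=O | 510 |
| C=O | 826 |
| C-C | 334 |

ΔH ≈ −540 kJ

Bonds broken (reactants):
  C-C: 2 × 334 = 668
  C-H: 10 × 405 = 4050
  C-O: 2 × 368 = 736
  O-H: 2 × 472 = 944
  O=O: 1 × 510 = 510
  Σ(broken) = 6908 kJ
Bonds formed (products):
  C-C: 2 × 334 = 668
  C-H: 8 × 405 = 3240
  C=O: 2 × 826 = 1652
  O-H: 4 × 472 = 1888
  Σ(formed) = 7448 kJ
ΔH = Σ(broken) − Σ(formed) = 6908 − 7448 = −540 kJ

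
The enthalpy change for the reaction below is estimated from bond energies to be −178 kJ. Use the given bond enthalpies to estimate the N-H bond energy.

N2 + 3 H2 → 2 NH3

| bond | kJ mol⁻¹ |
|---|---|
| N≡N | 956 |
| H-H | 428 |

Let D be the N-H bond energy.
Σ(broken) = 3×428 + 1×956 = 2240
Σ(formed) = 6×D = 6D
ΔH = Σ(broken) − Σ(formed) = (2240) − (6D) = +2240 − 6D
Setting this equal to −178 kJ gives 6D = 2418, so D = 403 kJ/mol.

D(N-H) ≈ 403 kJ/mol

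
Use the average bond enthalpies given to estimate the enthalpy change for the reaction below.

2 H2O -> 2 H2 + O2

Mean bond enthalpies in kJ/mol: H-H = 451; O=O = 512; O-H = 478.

ΔH ≈ +498 kJ

Bonds broken (reactants):
  O-H: 4 × 478 = 1912
  Σ(broken) = 1912 kJ
Bonds formed (products):
  H-H: 2 × 451 = 902
  O=O: 1 × 512 = 512
  Σ(formed) = 1414 kJ
ΔH = Σ(broken) − Σ(formed) = 1912 − 1414 = +498 kJ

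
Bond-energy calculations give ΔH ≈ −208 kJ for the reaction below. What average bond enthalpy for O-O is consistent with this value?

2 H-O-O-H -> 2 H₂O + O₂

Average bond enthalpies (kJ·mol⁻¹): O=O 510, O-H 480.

Let D be the O-O bond energy.
Σ(broken) = 4×480 + 2×D = 1920 + 2D
Σ(formed) = 4×480 + 1×510 = 2430
ΔH = Σ(broken) − Σ(formed) = (1920 + 2D) − (2430) = −510 + 2D
Setting this equal to −208 kJ gives 2D = 302, so D = 151 kJ/mol.

D(O-O) ≈ 151 kJ/mol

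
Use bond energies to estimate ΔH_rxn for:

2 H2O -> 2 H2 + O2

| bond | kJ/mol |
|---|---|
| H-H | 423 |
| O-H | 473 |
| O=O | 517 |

Bonds broken (reactants):
  O-H: 4 × 473 = 1892
  Σ(broken) = 1892 kJ
Bonds formed (products):
  H-H: 2 × 423 = 846
  O=O: 1 × 517 = 517
  Σ(formed) = 1363 kJ
ΔH = Σ(broken) − Σ(formed) = 1892 − 1363 = +529 kJ

ΔH ≈ +529 kJ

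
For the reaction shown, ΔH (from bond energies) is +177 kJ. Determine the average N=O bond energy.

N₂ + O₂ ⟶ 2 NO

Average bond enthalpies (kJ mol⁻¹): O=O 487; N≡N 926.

Let D be the N=O bond energy.
Σ(broken) = 1×926 + 1×487 = 1413
Σ(formed) = 2×D = 2D
ΔH = Σ(broken) − Σ(formed) = (1413) − (2D) = +1413 − 2D
Setting this equal to +177 kJ gives 2D = 1236, so D = 618 kJ/mol.

D(N=O) ≈ 618 kJ/mol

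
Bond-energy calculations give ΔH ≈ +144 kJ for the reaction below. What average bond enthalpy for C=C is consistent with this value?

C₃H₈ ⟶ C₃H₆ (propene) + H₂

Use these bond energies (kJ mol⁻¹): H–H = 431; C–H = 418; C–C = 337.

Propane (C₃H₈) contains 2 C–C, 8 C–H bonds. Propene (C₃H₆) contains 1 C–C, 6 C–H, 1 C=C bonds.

Let D be the C=C bond energy.
Σ(broken) = 2×337 + 8×418 = 4018
Σ(formed) = 1×337 + 6×418 + 1×D + 1×431 = 3276 + D
ΔH = Σ(broken) − Σ(formed) = (4018) − (3276 + D) = +742 − D
Setting this equal to +144 kJ gives D = 598 kJ/mol.

D(C=C) ≈ 598 kJ/mol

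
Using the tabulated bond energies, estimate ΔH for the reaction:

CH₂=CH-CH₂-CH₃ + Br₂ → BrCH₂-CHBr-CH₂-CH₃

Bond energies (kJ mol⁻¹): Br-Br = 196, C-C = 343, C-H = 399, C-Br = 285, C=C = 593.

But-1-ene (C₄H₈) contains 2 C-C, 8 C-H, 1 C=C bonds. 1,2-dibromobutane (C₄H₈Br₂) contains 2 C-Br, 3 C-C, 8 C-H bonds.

Bonds broken (reactants):
  Br-Br: 1 × 196 = 196
  C-C: 2 × 343 = 686
  C-H: 8 × 399 = 3192
  C=C: 1 × 593 = 593
  Σ(broken) = 4667 kJ
Bonds formed (products):
  C-Br: 2 × 285 = 570
  C-C: 3 × 343 = 1029
  C-H: 8 × 399 = 3192
  Σ(formed) = 4791 kJ
ΔH = Σ(broken) − Σ(formed) = 4667 − 4791 = −124 kJ

ΔH ≈ −124 kJ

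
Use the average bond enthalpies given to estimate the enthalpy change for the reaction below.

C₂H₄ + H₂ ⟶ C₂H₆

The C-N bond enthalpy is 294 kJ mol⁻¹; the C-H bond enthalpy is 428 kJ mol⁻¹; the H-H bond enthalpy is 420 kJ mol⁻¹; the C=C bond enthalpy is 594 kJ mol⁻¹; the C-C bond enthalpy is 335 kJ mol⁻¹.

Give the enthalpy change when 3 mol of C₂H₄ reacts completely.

Bonds broken (reactants):
  C-H: 4 × 428 = 1712
  C=C: 1 × 594 = 594
  H-H: 1 × 420 = 420
  Σ(broken) = 2726 kJ
Bonds formed (products):
  C-C: 1 × 335 = 335
  C-H: 6 × 428 = 2568
  Σ(formed) = 2903 kJ
ΔH = Σ(broken) − Σ(formed) = 2726 − 2903 = −177 kJ
For 3× the reaction as written: 3 × (−177) = −531 kJ

ΔH = −531 kJ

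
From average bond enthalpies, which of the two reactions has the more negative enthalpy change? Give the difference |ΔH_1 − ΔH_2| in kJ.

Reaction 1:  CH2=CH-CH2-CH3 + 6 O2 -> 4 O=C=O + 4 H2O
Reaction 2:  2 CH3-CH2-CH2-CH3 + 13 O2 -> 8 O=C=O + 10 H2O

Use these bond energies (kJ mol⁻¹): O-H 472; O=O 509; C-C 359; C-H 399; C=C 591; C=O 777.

Reaction 1:
  Bonds broken (reactants):
    C-C: 2 × 359 = 718
    C-H: 8 × 399 = 3192
    C=C: 1 × 591 = 591
    O=O: 6 × 509 = 3054
    Σ(broken) = 7555 kJ
  Bonds formed (products):
    C=O: 8 × 777 = 6216
    O-H: 8 × 472 = 3776
    Σ(formed) = 9992 kJ
  ΔH_1 = 7555 − 9992 = −2437 kJ
Reaction 2:
  Bonds broken (reactants):
    C-C: 6 × 359 = 2154
    C-H: 20 × 399 = 7980
    O=O: 13 × 509 = 6617
    Σ(broken) = 16751 kJ
  Bonds formed (products):
    C=O: 16 × 777 = 12432
    O-H: 20 × 472 = 9440
    Σ(formed) = 21872 kJ
  ΔH_2 = 16751 − 21872 = −5121 kJ
ΔH_1 − ΔH_2 = +2684 kJ, so reaction 2 has the more negative ΔH; |ΔH_1 − ΔH_2| = 2684 kJ.

Reaction 2, by 2684 kJ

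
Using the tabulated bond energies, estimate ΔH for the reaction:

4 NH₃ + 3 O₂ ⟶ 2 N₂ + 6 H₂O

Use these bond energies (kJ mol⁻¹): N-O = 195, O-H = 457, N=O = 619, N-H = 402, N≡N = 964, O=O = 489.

ΔH ≈ −1121 kJ

Bonds broken (reactants):
  N-H: 12 × 402 = 4824
  O=O: 3 × 489 = 1467
  Σ(broken) = 6291 kJ
Bonds formed (products):
  N≡N: 2 × 964 = 1928
  O-H: 12 × 457 = 5484
  Σ(formed) = 7412 kJ
ΔH = Σ(broken) − Σ(formed) = 6291 − 7412 = −1121 kJ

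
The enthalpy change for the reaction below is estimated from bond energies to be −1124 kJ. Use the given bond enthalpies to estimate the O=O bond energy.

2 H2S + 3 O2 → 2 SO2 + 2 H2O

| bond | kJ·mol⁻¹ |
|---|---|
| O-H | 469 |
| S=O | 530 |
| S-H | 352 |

Let D be the O=O bond energy.
Σ(broken) = 3×D + 4×352 = 1408 + 3D
Σ(formed) = 4×469 + 4×530 = 3996
ΔH = Σ(broken) − Σ(formed) = (1408 + 3D) − (3996) = −2588 + 3D
Setting this equal to −1124 kJ gives 3D = 1464, so D = 488 kJ/mol.

D(O=O) ≈ 488 kJ/mol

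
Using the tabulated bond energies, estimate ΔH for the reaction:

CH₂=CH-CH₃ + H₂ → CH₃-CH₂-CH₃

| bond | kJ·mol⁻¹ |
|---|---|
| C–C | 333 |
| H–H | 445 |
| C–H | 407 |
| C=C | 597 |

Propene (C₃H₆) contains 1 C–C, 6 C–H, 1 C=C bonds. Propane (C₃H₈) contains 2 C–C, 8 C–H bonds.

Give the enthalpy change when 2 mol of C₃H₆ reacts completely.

ΔH = −210 kJ

Bonds broken (reactants):
  C–C: 1 × 333 = 333
  C–H: 6 × 407 = 2442
  C=C: 1 × 597 = 597
  H–H: 1 × 445 = 445
  Σ(broken) = 3817 kJ
Bonds formed (products):
  C–C: 2 × 333 = 666
  C–H: 8 × 407 = 3256
  Σ(formed) = 3922 kJ
ΔH = Σ(broken) − Σ(formed) = 3817 − 3922 = −105 kJ
For 2× the reaction as written: 2 × (−105) = −210 kJ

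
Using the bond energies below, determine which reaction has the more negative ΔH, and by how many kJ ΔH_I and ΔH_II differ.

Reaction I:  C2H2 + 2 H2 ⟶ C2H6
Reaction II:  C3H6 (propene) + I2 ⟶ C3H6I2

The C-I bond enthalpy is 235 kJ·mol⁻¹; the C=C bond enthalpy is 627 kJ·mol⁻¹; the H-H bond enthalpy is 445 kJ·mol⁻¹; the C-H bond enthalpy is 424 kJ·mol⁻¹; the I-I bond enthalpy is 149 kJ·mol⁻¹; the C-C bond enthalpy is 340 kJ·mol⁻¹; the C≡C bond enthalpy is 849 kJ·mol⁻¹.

Reaction I, by 263 kJ

Reaction I:
  Bonds broken (reactants):
    C≡C: 1 × 849 = 849
    C-H: 2 × 424 = 848
    H-H: 2 × 445 = 890
    Σ(broken) = 2587 kJ
  Bonds formed (products):
    C-C: 1 × 340 = 340
    C-H: 6 × 424 = 2544
    Σ(formed) = 2884 kJ
  ΔH_I = 2587 − 2884 = −297 kJ
Reaction II:
  Bonds broken (reactants):
    C-C: 1 × 340 = 340
    C-H: 6 × 424 = 2544
    C=C: 1 × 627 = 627
    I-I: 1 × 149 = 149
    Σ(broken) = 3660 kJ
  Bonds formed (products):
    C-C: 2 × 340 = 680
    C-H: 6 × 424 = 2544
    C-I: 2 × 235 = 470
    Σ(formed) = 3694 kJ
  ΔH_II = 3660 − 3694 = −34 kJ
ΔH_I − ΔH_II = −263 kJ, so reaction I has the more negative ΔH; |ΔH_I − ΔH_II| = 263 kJ.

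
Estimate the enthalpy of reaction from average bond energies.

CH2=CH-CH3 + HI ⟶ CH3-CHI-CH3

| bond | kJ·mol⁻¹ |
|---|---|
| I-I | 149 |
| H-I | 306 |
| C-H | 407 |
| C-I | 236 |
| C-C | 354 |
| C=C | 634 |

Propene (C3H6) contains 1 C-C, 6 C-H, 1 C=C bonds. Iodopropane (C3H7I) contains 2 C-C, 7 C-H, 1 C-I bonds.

ΔH ≈ −57 kJ

Bonds broken (reactants):
  C-C: 1 × 354 = 354
  C-H: 6 × 407 = 2442
  C=C: 1 × 634 = 634
  H-I: 1 × 306 = 306
  Σ(broken) = 3736 kJ
Bonds formed (products):
  C-C: 2 × 354 = 708
  C-H: 7 × 407 = 2849
  C-I: 1 × 236 = 236
  Σ(formed) = 3793 kJ
ΔH = Σ(broken) − Σ(formed) = 3736 − 3793 = −57 kJ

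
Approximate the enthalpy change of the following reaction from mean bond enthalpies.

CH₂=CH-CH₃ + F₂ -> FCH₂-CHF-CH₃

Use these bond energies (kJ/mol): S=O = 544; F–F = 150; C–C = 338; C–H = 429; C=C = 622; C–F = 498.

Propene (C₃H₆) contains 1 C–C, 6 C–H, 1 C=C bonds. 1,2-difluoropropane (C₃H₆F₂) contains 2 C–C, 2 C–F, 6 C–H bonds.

Bonds broken (reactants):
  C–C: 1 × 338 = 338
  C–H: 6 × 429 = 2574
  C=C: 1 × 622 = 622
  F–F: 1 × 150 = 150
  Σ(broken) = 3684 kJ
Bonds formed (products):
  C–C: 2 × 338 = 676
  C–F: 2 × 498 = 996
  C–H: 6 × 429 = 2574
  Σ(formed) = 4246 kJ
ΔH = Σ(broken) − Σ(formed) = 3684 − 4246 = −562 kJ

ΔH ≈ −562 kJ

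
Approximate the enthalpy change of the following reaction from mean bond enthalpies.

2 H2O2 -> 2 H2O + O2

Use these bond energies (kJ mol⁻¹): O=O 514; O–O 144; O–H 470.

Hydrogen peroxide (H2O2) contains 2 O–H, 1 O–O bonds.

ΔH ≈ −226 kJ

Bonds broken (reactants):
  O–H: 4 × 470 = 1880
  O–O: 2 × 144 = 288
  Σ(broken) = 2168 kJ
Bonds formed (products):
  O–H: 4 × 470 = 1880
  O=O: 1 × 514 = 514
  Σ(formed) = 2394 kJ
ΔH = Σ(broken) − Σ(formed) = 2168 − 2394 = −226 kJ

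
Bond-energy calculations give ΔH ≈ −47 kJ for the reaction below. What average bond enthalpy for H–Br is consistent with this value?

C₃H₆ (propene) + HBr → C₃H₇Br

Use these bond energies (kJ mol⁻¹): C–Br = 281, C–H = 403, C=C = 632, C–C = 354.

D(H–Br) ≈ 359 kJ/mol

Let D be the H–Br bond energy.
Σ(broken) = 1×354 + 6×403 + 1×632 + 1×D = 3404 + D
Σ(formed) = 1×281 + 2×354 + 7×403 = 3810
ΔH = Σ(broken) − Σ(formed) = (3404 + D) − (3810) = −406 + D
Setting this equal to −47 kJ gives D = 359 kJ/mol.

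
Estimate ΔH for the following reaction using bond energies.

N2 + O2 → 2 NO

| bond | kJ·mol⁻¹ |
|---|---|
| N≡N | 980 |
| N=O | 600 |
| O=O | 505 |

Bonds broken (reactants):
  N≡N: 1 × 980 = 980
  O=O: 1 × 505 = 505
  Σ(broken) = 1485 kJ
Bonds formed (products):
  N=O: 2 × 600 = 1200
  Σ(formed) = 1200 kJ
ΔH = Σ(broken) − Σ(formed) = 1485 − 1200 = +285 kJ

ΔH ≈ +285 kJ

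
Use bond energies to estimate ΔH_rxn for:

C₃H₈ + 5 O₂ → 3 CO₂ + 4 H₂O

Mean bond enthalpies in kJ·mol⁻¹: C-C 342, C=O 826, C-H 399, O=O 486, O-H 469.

Bonds broken (reactants):
  C-C: 2 × 342 = 684
  C-H: 8 × 399 = 3192
  O=O: 5 × 486 = 2430
  Σ(broken) = 6306 kJ
Bonds formed (products):
  C=O: 6 × 826 = 4956
  O-H: 8 × 469 = 3752
  Σ(formed) = 8708 kJ
ΔH = Σ(broken) − Σ(formed) = 6306 − 8708 = −2402 kJ

ΔH ≈ −2402 kJ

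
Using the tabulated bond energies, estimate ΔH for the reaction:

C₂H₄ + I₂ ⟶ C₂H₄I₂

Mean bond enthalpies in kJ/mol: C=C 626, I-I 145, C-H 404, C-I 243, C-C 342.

Bonds broken (reactants):
  C-H: 4 × 404 = 1616
  C=C: 1 × 626 = 626
  I-I: 1 × 145 = 145
  Σ(broken) = 2387 kJ
Bonds formed (products):
  C-C: 1 × 342 = 342
  C-H: 4 × 404 = 1616
  C-I: 2 × 243 = 486
  Σ(formed) = 2444 kJ
ΔH = Σ(broken) − Σ(formed) = 2387 − 2444 = −57 kJ

ΔH ≈ −57 kJ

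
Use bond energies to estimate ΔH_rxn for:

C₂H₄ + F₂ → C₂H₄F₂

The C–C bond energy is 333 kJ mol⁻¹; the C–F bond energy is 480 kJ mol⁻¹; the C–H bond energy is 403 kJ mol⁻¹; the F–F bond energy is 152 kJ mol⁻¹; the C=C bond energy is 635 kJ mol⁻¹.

Bonds broken (reactants):
  C–H: 4 × 403 = 1612
  C=C: 1 × 635 = 635
  F–F: 1 × 152 = 152
  Σ(broken) = 2399 kJ
Bonds formed (products):
  C–C: 1 × 333 = 333
  C–F: 2 × 480 = 960
  C–H: 4 × 403 = 1612
  Σ(formed) = 2905 kJ
ΔH = Σ(broken) − Σ(formed) = 2399 − 2905 = −506 kJ

ΔH ≈ −506 kJ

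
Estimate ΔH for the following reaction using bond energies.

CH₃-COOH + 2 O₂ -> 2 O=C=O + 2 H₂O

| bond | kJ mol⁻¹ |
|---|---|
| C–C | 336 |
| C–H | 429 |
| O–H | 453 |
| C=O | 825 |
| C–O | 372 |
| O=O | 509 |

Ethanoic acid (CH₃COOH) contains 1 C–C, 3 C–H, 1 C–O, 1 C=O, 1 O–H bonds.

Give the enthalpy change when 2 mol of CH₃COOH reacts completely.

ΔH = −1642 kJ

Bonds broken (reactants):
  C–C: 1 × 336 = 336
  C–H: 3 × 429 = 1287
  C–O: 1 × 372 = 372
  C=O: 1 × 825 = 825
  O–H: 1 × 453 = 453
  O=O: 2 × 509 = 1018
  Σ(broken) = 4291 kJ
Bonds formed (products):
  C=O: 4 × 825 = 3300
  O–H: 4 × 453 = 1812
  Σ(formed) = 5112 kJ
ΔH = Σ(broken) − Σ(formed) = 4291 − 5112 = −821 kJ
For 2× the reaction as written: 2 × (−821) = −1642 kJ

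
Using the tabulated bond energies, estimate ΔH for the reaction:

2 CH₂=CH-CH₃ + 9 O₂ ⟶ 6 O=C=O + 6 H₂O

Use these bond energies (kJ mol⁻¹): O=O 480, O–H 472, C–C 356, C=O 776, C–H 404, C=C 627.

Bonds broken (reactants):
  C–C: 2 × 356 = 712
  C–H: 12 × 404 = 4848
  C=C: 2 × 627 = 1254
  O=O: 9 × 480 = 4320
  Σ(broken) = 11134 kJ
Bonds formed (products):
  C=O: 12 × 776 = 9312
  O–H: 12 × 472 = 5664
  Σ(formed) = 14976 kJ
ΔH = Σ(broken) − Σ(formed) = 11134 − 14976 = −3842 kJ

ΔH ≈ −3842 kJ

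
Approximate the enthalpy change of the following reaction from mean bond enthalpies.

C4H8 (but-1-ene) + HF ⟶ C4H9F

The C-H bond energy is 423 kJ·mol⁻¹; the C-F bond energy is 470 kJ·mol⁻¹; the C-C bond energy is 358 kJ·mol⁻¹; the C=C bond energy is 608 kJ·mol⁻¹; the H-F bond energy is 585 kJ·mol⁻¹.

ΔH ≈ −58 kJ

Bonds broken (reactants):
  C-C: 2 × 358 = 716
  C-H: 8 × 423 = 3384
  C=C: 1 × 608 = 608
  H-F: 1 × 585 = 585
  Σ(broken) = 5293 kJ
Bonds formed (products):
  C-C: 3 × 358 = 1074
  C-F: 1 × 470 = 470
  C-H: 9 × 423 = 3807
  Σ(formed) = 5351 kJ
ΔH = Σ(broken) − Σ(formed) = 5293 − 5351 = −58 kJ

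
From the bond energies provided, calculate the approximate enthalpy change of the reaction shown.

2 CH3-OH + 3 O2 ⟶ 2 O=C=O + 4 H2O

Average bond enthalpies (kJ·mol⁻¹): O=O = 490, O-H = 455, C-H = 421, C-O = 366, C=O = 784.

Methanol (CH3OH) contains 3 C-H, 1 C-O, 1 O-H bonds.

ΔH ≈ −1138 kJ

Bonds broken (reactants):
  C-H: 6 × 421 = 2526
  C-O: 2 × 366 = 732
  O-H: 2 × 455 = 910
  O=O: 3 × 490 = 1470
  Σ(broken) = 5638 kJ
Bonds formed (products):
  C=O: 4 × 784 = 3136
  O-H: 8 × 455 = 3640
  Σ(formed) = 6776 kJ
ΔH = Σ(broken) − Σ(formed) = 5638 − 6776 = −1138 kJ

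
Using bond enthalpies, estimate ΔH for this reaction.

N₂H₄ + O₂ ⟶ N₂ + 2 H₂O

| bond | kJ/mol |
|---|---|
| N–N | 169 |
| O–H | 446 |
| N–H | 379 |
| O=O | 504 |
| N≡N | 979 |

Bonds broken (reactants):
  N–H: 4 × 379 = 1516
  N–N: 1 × 169 = 169
  O=O: 1 × 504 = 504
  Σ(broken) = 2189 kJ
Bonds formed (products):
  N≡N: 1 × 979 = 979
  O–H: 4 × 446 = 1784
  Σ(formed) = 2763 kJ
ΔH = Σ(broken) − Σ(formed) = 2189 − 2763 = −574 kJ

ΔH ≈ −574 kJ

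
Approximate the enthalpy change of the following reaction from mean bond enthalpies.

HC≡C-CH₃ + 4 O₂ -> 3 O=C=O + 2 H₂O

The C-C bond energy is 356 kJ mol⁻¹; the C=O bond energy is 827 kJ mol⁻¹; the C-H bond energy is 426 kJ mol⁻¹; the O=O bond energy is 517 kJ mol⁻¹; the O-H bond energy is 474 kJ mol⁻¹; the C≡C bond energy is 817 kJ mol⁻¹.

Bonds broken (reactants):
  C≡C: 1 × 817 = 817
  C-C: 1 × 356 = 356
  C-H: 4 × 426 = 1704
  O=O: 4 × 517 = 2068
  Σ(broken) = 4945 kJ
Bonds formed (products):
  C=O: 6 × 827 = 4962
  O-H: 4 × 474 = 1896
  Σ(formed) = 6858 kJ
ΔH = Σ(broken) − Σ(formed) = 4945 − 6858 = −1913 kJ

ΔH ≈ −1913 kJ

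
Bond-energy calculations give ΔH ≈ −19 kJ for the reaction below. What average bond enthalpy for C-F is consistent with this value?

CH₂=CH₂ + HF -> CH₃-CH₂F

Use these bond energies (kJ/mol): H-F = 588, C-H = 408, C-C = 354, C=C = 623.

D(C-F) ≈ 468 kJ/mol

Let D be the C-F bond energy.
Σ(broken) = 4×408 + 1×623 + 1×588 = 2843
Σ(formed) = 1×354 + 1×D + 5×408 = 2394 + D
ΔH = Σ(broken) − Σ(formed) = (2843) − (2394 + D) = +449 − D
Setting this equal to −19 kJ gives D = 468 kJ/mol.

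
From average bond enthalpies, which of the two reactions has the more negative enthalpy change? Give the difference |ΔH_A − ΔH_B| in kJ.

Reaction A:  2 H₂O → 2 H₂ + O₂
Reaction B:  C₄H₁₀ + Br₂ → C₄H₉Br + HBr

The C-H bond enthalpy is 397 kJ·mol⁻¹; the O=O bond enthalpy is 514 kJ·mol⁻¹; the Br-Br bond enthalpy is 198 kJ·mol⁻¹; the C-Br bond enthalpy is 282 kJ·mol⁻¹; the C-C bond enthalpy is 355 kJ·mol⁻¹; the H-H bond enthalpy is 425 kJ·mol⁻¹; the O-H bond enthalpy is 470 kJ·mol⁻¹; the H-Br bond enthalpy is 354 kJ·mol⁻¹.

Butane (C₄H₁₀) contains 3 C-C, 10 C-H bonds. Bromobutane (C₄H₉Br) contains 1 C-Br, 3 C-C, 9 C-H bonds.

Reaction B, by 557 kJ

Reaction A:
  Bonds broken (reactants):
    O-H: 4 × 470 = 1880
    Σ(broken) = 1880 kJ
  Bonds formed (products):
    H-H: 2 × 425 = 850
    O=O: 1 × 514 = 514
    Σ(formed) = 1364 kJ
  ΔH_A = 1880 − 1364 = +516 kJ
Reaction B:
  Bonds broken (reactants):
    Br-Br: 1 × 198 = 198
    C-C: 3 × 355 = 1065
    C-H: 10 × 397 = 3970
    Σ(broken) = 5233 kJ
  Bonds formed (products):
    C-Br: 1 × 282 = 282
    C-C: 3 × 355 = 1065
    C-H: 9 × 397 = 3573
    H-Br: 1 × 354 = 354
    Σ(formed) = 5274 kJ
  ΔH_B = 5233 − 5274 = −41 kJ
ΔH_A − ΔH_B = +557 kJ, so reaction B has the more negative ΔH; |ΔH_A − ΔH_B| = 557 kJ.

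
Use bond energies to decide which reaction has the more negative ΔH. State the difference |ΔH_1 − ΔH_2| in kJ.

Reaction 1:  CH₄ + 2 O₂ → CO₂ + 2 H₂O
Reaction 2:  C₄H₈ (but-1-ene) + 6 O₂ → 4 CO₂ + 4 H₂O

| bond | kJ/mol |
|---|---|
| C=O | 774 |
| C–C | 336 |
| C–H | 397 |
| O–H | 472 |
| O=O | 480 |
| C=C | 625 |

Reaction 1:
  Bonds broken (reactants):
    C–H: 4 × 397 = 1588
    O=O: 2 × 480 = 960
    Σ(broken) = 2548 kJ
  Bonds formed (products):
    C=O: 2 × 774 = 1548
    O–H: 4 × 472 = 1888
    Σ(formed) = 3436 kJ
  ΔH_1 = 2548 − 3436 = −888 kJ
Reaction 2:
  Bonds broken (reactants):
    C–C: 2 × 336 = 672
    C–H: 8 × 397 = 3176
    C=C: 1 × 625 = 625
    O=O: 6 × 480 = 2880
    Σ(broken) = 7353 kJ
  Bonds formed (products):
    C=O: 8 × 774 = 6192
    O–H: 8 × 472 = 3776
    Σ(formed) = 9968 kJ
  ΔH_2 = 7353 − 9968 = −2615 kJ
ΔH_1 − ΔH_2 = +1727 kJ, so reaction 2 has the more negative ΔH; |ΔH_1 − ΔH_2| = 1727 kJ.

Reaction 2, by 1727 kJ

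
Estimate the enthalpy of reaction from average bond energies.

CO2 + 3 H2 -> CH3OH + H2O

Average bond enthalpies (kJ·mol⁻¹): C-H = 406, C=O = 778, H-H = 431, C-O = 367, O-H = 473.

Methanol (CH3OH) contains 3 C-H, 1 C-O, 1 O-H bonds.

ΔH ≈ −155 kJ

Bonds broken (reactants):
  C=O: 2 × 778 = 1556
  H-H: 3 × 431 = 1293
  Σ(broken) = 2849 kJ
Bonds formed (products):
  C-H: 3 × 406 = 1218
  C-O: 1 × 367 = 367
  O-H: 3 × 473 = 1419
  Σ(formed) = 3004 kJ
ΔH = Σ(broken) − Σ(formed) = 2849 − 3004 = −155 kJ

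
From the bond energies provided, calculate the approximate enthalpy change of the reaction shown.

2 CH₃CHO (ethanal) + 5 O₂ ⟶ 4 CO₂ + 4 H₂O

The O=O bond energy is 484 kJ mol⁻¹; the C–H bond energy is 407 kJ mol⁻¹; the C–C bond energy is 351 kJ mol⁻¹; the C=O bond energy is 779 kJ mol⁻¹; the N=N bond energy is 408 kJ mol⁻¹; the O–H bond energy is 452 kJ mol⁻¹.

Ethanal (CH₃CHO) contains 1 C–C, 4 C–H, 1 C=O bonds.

ΔH ≈ −1912 kJ

Bonds broken (reactants):
  C–C: 2 × 351 = 702
  C–H: 8 × 407 = 3256
  C=O: 2 × 779 = 1558
  O=O: 5 × 484 = 2420
  Σ(broken) = 7936 kJ
Bonds formed (products):
  C=O: 8 × 779 = 6232
  O–H: 8 × 452 = 3616
  Σ(formed) = 9848 kJ
ΔH = Σ(broken) − Σ(formed) = 7936 − 9848 = −1912 kJ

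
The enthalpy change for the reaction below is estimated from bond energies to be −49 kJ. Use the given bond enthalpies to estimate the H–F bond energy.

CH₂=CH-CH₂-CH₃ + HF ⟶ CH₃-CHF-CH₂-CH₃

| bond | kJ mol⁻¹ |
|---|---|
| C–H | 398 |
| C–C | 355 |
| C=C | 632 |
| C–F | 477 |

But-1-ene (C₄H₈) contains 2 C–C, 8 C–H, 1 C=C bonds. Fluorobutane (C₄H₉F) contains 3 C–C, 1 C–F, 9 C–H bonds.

D(H–F) ≈ 549 kJ/mol

Let D be the H–F bond energy.
Σ(broken) = 2×355 + 8×398 + 1×632 + 1×D = 4526 + D
Σ(formed) = 3×355 + 1×477 + 9×398 = 5124
ΔH = Σ(broken) − Σ(formed) = (4526 + D) − (5124) = −598 + D
Setting this equal to −49 kJ gives D = 549 kJ/mol.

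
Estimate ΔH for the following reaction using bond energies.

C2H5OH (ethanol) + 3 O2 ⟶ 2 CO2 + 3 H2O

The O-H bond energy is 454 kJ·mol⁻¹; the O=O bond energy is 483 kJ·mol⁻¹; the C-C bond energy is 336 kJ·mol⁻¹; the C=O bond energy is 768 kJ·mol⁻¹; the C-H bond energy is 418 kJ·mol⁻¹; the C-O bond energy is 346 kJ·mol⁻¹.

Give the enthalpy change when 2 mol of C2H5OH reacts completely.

ΔH = −2242 kJ

Bonds broken (reactants):
  C-C: 1 × 336 = 336
  C-H: 5 × 418 = 2090
  C-O: 1 × 346 = 346
  O-H: 1 × 454 = 454
  O=O: 3 × 483 = 1449
  Σ(broken) = 4675 kJ
Bonds formed (products):
  C=O: 4 × 768 = 3072
  O-H: 6 × 454 = 2724
  Σ(formed) = 5796 kJ
ΔH = Σ(broken) − Σ(formed) = 4675 − 5796 = −1121 kJ
For 2× the reaction as written: 2 × (−1121) = −2242 kJ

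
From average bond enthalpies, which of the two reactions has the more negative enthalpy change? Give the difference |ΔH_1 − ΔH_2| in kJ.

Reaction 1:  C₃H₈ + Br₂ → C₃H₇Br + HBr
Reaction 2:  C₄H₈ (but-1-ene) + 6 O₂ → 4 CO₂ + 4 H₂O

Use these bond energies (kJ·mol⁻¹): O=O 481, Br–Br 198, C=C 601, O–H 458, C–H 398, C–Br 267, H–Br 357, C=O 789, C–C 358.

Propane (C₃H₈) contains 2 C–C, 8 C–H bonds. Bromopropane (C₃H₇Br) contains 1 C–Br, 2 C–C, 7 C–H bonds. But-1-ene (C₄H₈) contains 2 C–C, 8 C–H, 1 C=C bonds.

Reaction 1:
  Bonds broken (reactants):
    Br–Br: 1 × 198 = 198
    C–C: 2 × 358 = 716
    C–H: 8 × 398 = 3184
    Σ(broken) = 4098 kJ
  Bonds formed (products):
    C–Br: 1 × 267 = 267
    C–C: 2 × 358 = 716
    C–H: 7 × 398 = 2786
    H–Br: 1 × 357 = 357
    Σ(formed) = 4126 kJ
  ΔH_1 = 4098 − 4126 = −28 kJ
Reaction 2:
  Bonds broken (reactants):
    C–C: 2 × 358 = 716
    C–H: 8 × 398 = 3184
    C=C: 1 × 601 = 601
    O=O: 6 × 481 = 2886
    Σ(broken) = 7387 kJ
  Bonds formed (products):
    C=O: 8 × 789 = 6312
    O–H: 8 × 458 = 3664
    Σ(formed) = 9976 kJ
  ΔH_2 = 7387 − 9976 = −2589 kJ
ΔH_1 − ΔH_2 = +2561 kJ, so reaction 2 has the more negative ΔH; |ΔH_1 − ΔH_2| = 2561 kJ.

Reaction 2, by 2561 kJ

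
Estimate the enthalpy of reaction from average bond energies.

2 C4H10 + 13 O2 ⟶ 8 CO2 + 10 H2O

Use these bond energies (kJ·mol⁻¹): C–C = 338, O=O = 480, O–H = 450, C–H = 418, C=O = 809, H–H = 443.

ΔH ≈ −5316 kJ

Bonds broken (reactants):
  C–C: 6 × 338 = 2028
  C–H: 20 × 418 = 8360
  O=O: 13 × 480 = 6240
  Σ(broken) = 16628 kJ
Bonds formed (products):
  C=O: 16 × 809 = 12944
  O–H: 20 × 450 = 9000
  Σ(formed) = 21944 kJ
ΔH = Σ(broken) − Σ(formed) = 16628 − 21944 = −5316 kJ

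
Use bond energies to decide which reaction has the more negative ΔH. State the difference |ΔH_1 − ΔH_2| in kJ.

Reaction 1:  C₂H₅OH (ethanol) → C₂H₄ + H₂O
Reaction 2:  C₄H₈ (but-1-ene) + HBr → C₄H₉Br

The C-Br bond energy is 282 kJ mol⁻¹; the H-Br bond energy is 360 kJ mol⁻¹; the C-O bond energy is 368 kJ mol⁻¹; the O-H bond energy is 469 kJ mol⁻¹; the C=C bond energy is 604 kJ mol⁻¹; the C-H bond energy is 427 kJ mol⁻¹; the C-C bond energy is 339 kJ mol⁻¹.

Reaction 2, by 145 kJ

Reaction 1:
  Bonds broken (reactants):
    C-C: 1 × 339 = 339
    C-H: 5 × 427 = 2135
    C-O: 1 × 368 = 368
    O-H: 1 × 469 = 469
    Σ(broken) = 3311 kJ
  Bonds formed (products):
    C-H: 4 × 427 = 1708
    C=C: 1 × 604 = 604
    O-H: 2 × 469 = 938
    Σ(formed) = 3250 kJ
  ΔH_1 = 3311 − 3250 = +61 kJ
Reaction 2:
  Bonds broken (reactants):
    C-C: 2 × 339 = 678
    C-H: 8 × 427 = 3416
    C=C: 1 × 604 = 604
    H-Br: 1 × 360 = 360
    Σ(broken) = 5058 kJ
  Bonds formed (products):
    C-Br: 1 × 282 = 282
    C-C: 3 × 339 = 1017
    C-H: 9 × 427 = 3843
    Σ(formed) = 5142 kJ
  ΔH_2 = 5058 − 5142 = −84 kJ
ΔH_1 − ΔH_2 = +145 kJ, so reaction 2 has the more negative ΔH; |ΔH_1 − ΔH_2| = 145 kJ.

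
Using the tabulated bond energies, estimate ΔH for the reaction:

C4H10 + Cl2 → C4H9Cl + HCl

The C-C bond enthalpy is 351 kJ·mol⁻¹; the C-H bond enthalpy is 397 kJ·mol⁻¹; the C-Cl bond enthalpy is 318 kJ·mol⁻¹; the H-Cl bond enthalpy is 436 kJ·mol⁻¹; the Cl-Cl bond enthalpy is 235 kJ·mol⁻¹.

ΔH ≈ −122 kJ

Bonds broken (reactants):
  C-C: 3 × 351 = 1053
  C-H: 10 × 397 = 3970
  Cl-Cl: 1 × 235 = 235
  Σ(broken) = 5258 kJ
Bonds formed (products):
  C-C: 3 × 351 = 1053
  C-Cl: 1 × 318 = 318
  C-H: 9 × 397 = 3573
  H-Cl: 1 × 436 = 436
  Σ(formed) = 5380 kJ
ΔH = Σ(broken) − Σ(formed) = 5258 − 5380 = −122 kJ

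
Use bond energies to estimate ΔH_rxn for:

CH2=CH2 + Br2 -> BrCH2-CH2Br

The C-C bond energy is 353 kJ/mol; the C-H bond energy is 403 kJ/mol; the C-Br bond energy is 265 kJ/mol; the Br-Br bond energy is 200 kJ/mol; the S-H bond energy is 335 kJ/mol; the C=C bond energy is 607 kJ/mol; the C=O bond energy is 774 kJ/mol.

ΔH ≈ −76 kJ

Bonds broken (reactants):
  Br-Br: 1 × 200 = 200
  C-H: 4 × 403 = 1612
  C=C: 1 × 607 = 607
  Σ(broken) = 2419 kJ
Bonds formed (products):
  C-Br: 2 × 265 = 530
  C-C: 1 × 353 = 353
  C-H: 4 × 403 = 1612
  Σ(formed) = 2495 kJ
ΔH = Σ(broken) − Σ(formed) = 2419 − 2495 = −76 kJ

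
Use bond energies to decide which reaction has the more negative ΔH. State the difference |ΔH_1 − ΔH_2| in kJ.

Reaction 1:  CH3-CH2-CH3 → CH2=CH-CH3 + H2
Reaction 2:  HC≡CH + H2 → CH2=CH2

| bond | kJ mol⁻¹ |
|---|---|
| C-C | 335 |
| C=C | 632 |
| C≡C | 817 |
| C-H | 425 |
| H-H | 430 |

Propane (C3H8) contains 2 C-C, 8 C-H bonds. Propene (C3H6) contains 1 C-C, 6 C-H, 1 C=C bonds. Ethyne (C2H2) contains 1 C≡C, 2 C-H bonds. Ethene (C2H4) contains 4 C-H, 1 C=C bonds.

Reaction 2, by 358 kJ

Reaction 1:
  Bonds broken (reactants):
    C-C: 2 × 335 = 670
    C-H: 8 × 425 = 3400
    Σ(broken) = 4070 kJ
  Bonds formed (products):
    C-C: 1 × 335 = 335
    C-H: 6 × 425 = 2550
    C=C: 1 × 632 = 632
    H-H: 1 × 430 = 430
    Σ(formed) = 3947 kJ
  ΔH_1 = 4070 − 3947 = +123 kJ
Reaction 2:
  Bonds broken (reactants):
    C≡C: 1 × 817 = 817
    C-H: 2 × 425 = 850
    H-H: 1 × 430 = 430
    Σ(broken) = 2097 kJ
  Bonds formed (products):
    C-H: 4 × 425 = 1700
    C=C: 1 × 632 = 632
    Σ(formed) = 2332 kJ
  ΔH_2 = 2097 − 2332 = −235 kJ
ΔH_1 − ΔH_2 = +358 kJ, so reaction 2 has the more negative ΔH; |ΔH_1 − ΔH_2| = 358 kJ.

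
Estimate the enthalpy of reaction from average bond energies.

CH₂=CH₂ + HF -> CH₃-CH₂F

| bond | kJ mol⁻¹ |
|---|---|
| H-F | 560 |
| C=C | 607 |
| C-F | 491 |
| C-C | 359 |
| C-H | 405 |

ΔH ≈ −88 kJ

Bonds broken (reactants):
  C-H: 4 × 405 = 1620
  C=C: 1 × 607 = 607
  H-F: 1 × 560 = 560
  Σ(broken) = 2787 kJ
Bonds formed (products):
  C-C: 1 × 359 = 359
  C-F: 1 × 491 = 491
  C-H: 5 × 405 = 2025
  Σ(formed) = 2875 kJ
ΔH = Σ(broken) − Σ(formed) = 2787 − 2875 = −88 kJ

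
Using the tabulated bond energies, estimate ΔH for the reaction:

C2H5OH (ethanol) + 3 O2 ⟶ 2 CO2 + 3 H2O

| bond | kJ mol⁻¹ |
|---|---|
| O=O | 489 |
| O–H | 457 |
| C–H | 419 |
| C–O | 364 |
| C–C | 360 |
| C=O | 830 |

Bonds broken (reactants):
  C–C: 1 × 360 = 360
  C–H: 5 × 419 = 2095
  C–O: 1 × 364 = 364
  O–H: 1 × 457 = 457
  O=O: 3 × 489 = 1467
  Σ(broken) = 4743 kJ
Bonds formed (products):
  C=O: 4 × 830 = 3320
  O–H: 6 × 457 = 2742
  Σ(formed) = 6062 kJ
ΔH = Σ(broken) − Σ(formed) = 4743 − 6062 = −1319 kJ

ΔH ≈ −1319 kJ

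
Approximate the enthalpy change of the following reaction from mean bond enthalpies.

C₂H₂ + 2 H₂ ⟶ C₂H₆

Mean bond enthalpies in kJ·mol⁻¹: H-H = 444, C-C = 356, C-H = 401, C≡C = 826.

Bonds broken (reactants):
  C≡C: 1 × 826 = 826
  C-H: 2 × 401 = 802
  H-H: 2 × 444 = 888
  Σ(broken) = 2516 kJ
Bonds formed (products):
  C-C: 1 × 356 = 356
  C-H: 6 × 401 = 2406
  Σ(formed) = 2762 kJ
ΔH = Σ(broken) − Σ(formed) = 2516 − 2762 = −246 kJ

ΔH ≈ −246 kJ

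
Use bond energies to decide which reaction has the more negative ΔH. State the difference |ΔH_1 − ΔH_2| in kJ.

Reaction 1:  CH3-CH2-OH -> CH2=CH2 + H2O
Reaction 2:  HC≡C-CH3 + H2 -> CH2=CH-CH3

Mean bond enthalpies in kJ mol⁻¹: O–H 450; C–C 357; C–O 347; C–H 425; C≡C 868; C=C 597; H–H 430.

Reaction 2, by 231 kJ

Reaction 1:
  Bonds broken (reactants):
    C–C: 1 × 357 = 357
    C–H: 5 × 425 = 2125
    C–O: 1 × 347 = 347
    O–H: 1 × 450 = 450
    Σ(broken) = 3279 kJ
  Bonds formed (products):
    C–H: 4 × 425 = 1700
    C=C: 1 × 597 = 597
    O–H: 2 × 450 = 900
    Σ(formed) = 3197 kJ
  ΔH_1 = 3279 − 3197 = +82 kJ
Reaction 2:
  Bonds broken (reactants):
    C≡C: 1 × 868 = 868
    C–C: 1 × 357 = 357
    C–H: 4 × 425 = 1700
    H–H: 1 × 430 = 430
    Σ(broken) = 3355 kJ
  Bonds formed (products):
    C–C: 1 × 357 = 357
    C–H: 6 × 425 = 2550
    C=C: 1 × 597 = 597
    Σ(formed) = 3504 kJ
  ΔH_2 = 3355 − 3504 = −149 kJ
ΔH_1 − ΔH_2 = +231 kJ, so reaction 2 has the more negative ΔH; |ΔH_1 − ΔH_2| = 231 kJ.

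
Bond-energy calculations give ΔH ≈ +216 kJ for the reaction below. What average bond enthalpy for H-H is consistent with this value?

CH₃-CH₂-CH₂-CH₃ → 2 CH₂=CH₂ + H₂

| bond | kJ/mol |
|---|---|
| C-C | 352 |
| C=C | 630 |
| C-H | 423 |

Let D be the H-H bond energy.
Σ(broken) = 3×352 + 10×423 = 5286
Σ(formed) = 8×423 + 2×630 + 1×D = 4644 + D
ΔH = Σ(broken) − Σ(formed) = (5286) − (4644 + D) = +642 − D
Setting this equal to +216 kJ gives D = 426 kJ/mol.

D(H-H) ≈ 426 kJ/mol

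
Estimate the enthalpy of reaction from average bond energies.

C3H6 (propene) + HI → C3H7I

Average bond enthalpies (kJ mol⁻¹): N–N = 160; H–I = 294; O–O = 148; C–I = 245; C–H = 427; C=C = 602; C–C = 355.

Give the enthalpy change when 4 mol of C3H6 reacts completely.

Bonds broken (reactants):
  C–C: 1 × 355 = 355
  C–H: 6 × 427 = 2562
  C=C: 1 × 602 = 602
  H–I: 1 × 294 = 294
  Σ(broken) = 3813 kJ
Bonds formed (products):
  C–C: 2 × 355 = 710
  C–H: 7 × 427 = 2989
  C–I: 1 × 245 = 245
  Σ(formed) = 3944 kJ
ΔH = Σ(broken) − Σ(formed) = 3813 − 3944 = −131 kJ
For 4× the reaction as written: 4 × (−131) = −524 kJ

ΔH = −524 kJ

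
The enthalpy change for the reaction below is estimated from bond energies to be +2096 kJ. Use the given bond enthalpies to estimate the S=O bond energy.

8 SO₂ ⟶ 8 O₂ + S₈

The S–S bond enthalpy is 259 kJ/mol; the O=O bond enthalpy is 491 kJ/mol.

Let D be the S=O bond energy.
Σ(broken) = 16×D = 16D
Σ(formed) = 8×491 + 8×259 = 6000
ΔH = Σ(broken) − Σ(formed) = (16D) − (6000) = −6000 + 16D
Setting this equal to +2096 kJ gives 16D = 8096, so D = 506 kJ/mol.

D(S=O) ≈ 506 kJ/mol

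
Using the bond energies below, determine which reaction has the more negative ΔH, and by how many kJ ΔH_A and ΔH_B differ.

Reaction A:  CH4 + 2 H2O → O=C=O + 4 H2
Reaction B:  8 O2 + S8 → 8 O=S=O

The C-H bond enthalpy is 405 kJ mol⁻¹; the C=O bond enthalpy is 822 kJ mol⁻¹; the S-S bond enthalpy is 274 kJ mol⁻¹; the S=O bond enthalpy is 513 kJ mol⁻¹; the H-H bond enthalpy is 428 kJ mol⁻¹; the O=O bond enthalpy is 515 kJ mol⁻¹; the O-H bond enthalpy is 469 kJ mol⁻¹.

Reaction A:
  Bonds broken (reactants):
    C-H: 4 × 405 = 1620
    O-H: 4 × 469 = 1876
    Σ(broken) = 3496 kJ
  Bonds formed (products):
    C=O: 2 × 822 = 1644
    H-H: 4 × 428 = 1712
    Σ(formed) = 3356 kJ
  ΔH_A = 3496 − 3356 = +140 kJ
Reaction B:
  Bonds broken (reactants):
    O=O: 8 × 515 = 4120
    S-S: 8 × 274 = 2192
    Σ(broken) = 6312 kJ
  Bonds formed (products):
    S=O: 16 × 513 = 8208
    Σ(formed) = 8208 kJ
  ΔH_B = 6312 − 8208 = −1896 kJ
ΔH_A − ΔH_B = +2036 kJ, so reaction B has the more negative ΔH; |ΔH_A − ΔH_B| = 2036 kJ.

Reaction B, by 2036 kJ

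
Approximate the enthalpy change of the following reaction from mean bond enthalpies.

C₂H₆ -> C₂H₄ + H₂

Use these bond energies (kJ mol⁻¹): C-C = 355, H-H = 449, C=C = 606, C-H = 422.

ΔH ≈ +144 kJ

Bonds broken (reactants):
  C-C: 1 × 355 = 355
  C-H: 6 × 422 = 2532
  Σ(broken) = 2887 kJ
Bonds formed (products):
  C-H: 4 × 422 = 1688
  C=C: 1 × 606 = 606
  H-H: 1 × 449 = 449
  Σ(formed) = 2743 kJ
ΔH = Σ(broken) − Σ(formed) = 2887 − 2743 = +144 kJ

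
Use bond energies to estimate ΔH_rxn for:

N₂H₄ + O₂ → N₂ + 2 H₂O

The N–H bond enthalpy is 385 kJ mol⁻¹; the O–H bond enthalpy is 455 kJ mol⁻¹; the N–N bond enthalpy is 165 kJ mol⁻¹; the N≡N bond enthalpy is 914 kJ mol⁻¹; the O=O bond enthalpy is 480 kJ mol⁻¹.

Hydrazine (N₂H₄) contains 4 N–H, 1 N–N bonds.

Bonds broken (reactants):
  N–H: 4 × 385 = 1540
  N–N: 1 × 165 = 165
  O=O: 1 × 480 = 480
  Σ(broken) = 2185 kJ
Bonds formed (products):
  N≡N: 1 × 914 = 914
  O–H: 4 × 455 = 1820
  Σ(formed) = 2734 kJ
ΔH = Σ(broken) − Σ(formed) = 2185 − 2734 = −549 kJ

ΔH ≈ −549 kJ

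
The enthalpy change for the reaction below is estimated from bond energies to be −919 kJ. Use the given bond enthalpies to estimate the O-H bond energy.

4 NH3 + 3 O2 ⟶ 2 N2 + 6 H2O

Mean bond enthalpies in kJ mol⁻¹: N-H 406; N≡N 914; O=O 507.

D(O-H) ≈ 457 kJ/mol

Let D be the O-H bond energy.
Σ(broken) = 12×406 + 3×507 = 6393
Σ(formed) = 2×914 + 12×D = 1828 + 12D
ΔH = Σ(broken) − Σ(formed) = (6393) − (1828 + 12D) = +4565 − 12D
Setting this equal to −919 kJ gives 12D = 5484, so D = 457 kJ/mol.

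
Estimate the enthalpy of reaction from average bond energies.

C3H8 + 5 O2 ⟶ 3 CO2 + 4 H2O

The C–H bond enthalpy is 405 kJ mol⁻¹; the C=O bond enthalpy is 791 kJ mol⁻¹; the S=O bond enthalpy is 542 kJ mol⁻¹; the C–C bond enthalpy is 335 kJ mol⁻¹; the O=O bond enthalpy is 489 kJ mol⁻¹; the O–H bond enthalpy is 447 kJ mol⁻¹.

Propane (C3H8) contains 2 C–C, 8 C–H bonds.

ΔH ≈ −1967 kJ

Bonds broken (reactants):
  C–C: 2 × 335 = 670
  C–H: 8 × 405 = 3240
  O=O: 5 × 489 = 2445
  Σ(broken) = 6355 kJ
Bonds formed (products):
  C=O: 6 × 791 = 4746
  O–H: 8 × 447 = 3576
  Σ(formed) = 8322 kJ
ΔH = Σ(broken) − Σ(formed) = 6355 − 8322 = −1967 kJ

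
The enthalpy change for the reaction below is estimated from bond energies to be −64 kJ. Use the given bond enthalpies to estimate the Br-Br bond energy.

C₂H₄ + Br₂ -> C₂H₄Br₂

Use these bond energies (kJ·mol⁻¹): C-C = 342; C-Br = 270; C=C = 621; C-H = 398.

Let D be the Br-Br bond energy.
Σ(broken) = 1×D + 4×398 + 1×621 = 2213 + D
Σ(formed) = 2×270 + 1×342 + 4×398 = 2474
ΔH = Σ(broken) − Σ(formed) = (2213 + D) − (2474) = −261 + D
Setting this equal to −64 kJ gives D = 197 kJ/mol.

D(Br-Br) ≈ 197 kJ/mol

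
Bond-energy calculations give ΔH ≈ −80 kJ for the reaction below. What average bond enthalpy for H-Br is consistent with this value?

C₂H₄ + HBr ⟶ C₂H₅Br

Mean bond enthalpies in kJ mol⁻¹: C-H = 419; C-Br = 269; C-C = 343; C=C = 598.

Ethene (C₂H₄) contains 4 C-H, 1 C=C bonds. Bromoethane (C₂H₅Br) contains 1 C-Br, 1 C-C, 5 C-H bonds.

D(H-Br) ≈ 353 kJ/mol

Let D be the H-Br bond energy.
Σ(broken) = 4×419 + 1×598 + 1×D = 2274 + D
Σ(formed) = 1×269 + 1×343 + 5×419 = 2707
ΔH = Σ(broken) − Σ(formed) = (2274 + D) − (2707) = −433 + D
Setting this equal to −80 kJ gives D = 353 kJ/mol.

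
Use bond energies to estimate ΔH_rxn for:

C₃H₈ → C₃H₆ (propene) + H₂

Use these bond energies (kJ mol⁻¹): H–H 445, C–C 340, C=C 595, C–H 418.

ΔH ≈ +136 kJ

Bonds broken (reactants):
  C–C: 2 × 340 = 680
  C–H: 8 × 418 = 3344
  Σ(broken) = 4024 kJ
Bonds formed (products):
  C–C: 1 × 340 = 340
  C–H: 6 × 418 = 2508
  C=C: 1 × 595 = 595
  H–H: 1 × 445 = 445
  Σ(formed) = 3888 kJ
ΔH = Σ(broken) − Σ(formed) = 4024 − 3888 = +136 kJ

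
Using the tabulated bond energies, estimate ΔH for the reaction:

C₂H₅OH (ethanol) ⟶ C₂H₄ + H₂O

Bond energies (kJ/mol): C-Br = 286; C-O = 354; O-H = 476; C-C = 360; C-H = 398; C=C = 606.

Bonds broken (reactants):
  C-C: 1 × 360 = 360
  C-H: 5 × 398 = 1990
  C-O: 1 × 354 = 354
  O-H: 1 × 476 = 476
  Σ(broken) = 3180 kJ
Bonds formed (products):
  C-H: 4 × 398 = 1592
  C=C: 1 × 606 = 606
  O-H: 2 × 476 = 952
  Σ(formed) = 3150 kJ
ΔH = Σ(broken) − Σ(formed) = 3180 − 3150 = +30 kJ

ΔH ≈ +30 kJ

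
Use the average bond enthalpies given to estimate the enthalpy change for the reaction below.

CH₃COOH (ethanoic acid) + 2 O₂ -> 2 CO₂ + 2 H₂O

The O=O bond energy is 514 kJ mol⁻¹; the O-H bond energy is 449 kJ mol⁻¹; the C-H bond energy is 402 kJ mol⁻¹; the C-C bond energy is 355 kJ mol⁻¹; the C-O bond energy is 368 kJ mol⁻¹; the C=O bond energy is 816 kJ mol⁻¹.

Bonds broken (reactants):
  C-C: 1 × 355 = 355
  C-H: 3 × 402 = 1206
  C-O: 1 × 368 = 368
  C=O: 1 × 816 = 816
  O-H: 1 × 449 = 449
  O=O: 2 × 514 = 1028
  Σ(broken) = 4222 kJ
Bonds formed (products):
  C=O: 4 × 816 = 3264
  O-H: 4 × 449 = 1796
  Σ(formed) = 5060 kJ
ΔH = Σ(broken) − Σ(formed) = 4222 − 5060 = −838 kJ

ΔH ≈ −838 kJ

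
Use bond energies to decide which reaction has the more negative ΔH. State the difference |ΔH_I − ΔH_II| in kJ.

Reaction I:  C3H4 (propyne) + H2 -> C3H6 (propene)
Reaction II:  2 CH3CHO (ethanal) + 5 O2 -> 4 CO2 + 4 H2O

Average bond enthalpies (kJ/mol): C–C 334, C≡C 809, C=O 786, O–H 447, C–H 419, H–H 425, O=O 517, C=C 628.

Reaction I:
  Bonds broken (reactants):
    C≡C: 1 × 809 = 809
    C–C: 1 × 334 = 334
    C–H: 4 × 419 = 1676
    H–H: 1 × 425 = 425
    Σ(broken) = 3244 kJ
  Bonds formed (products):
    C–C: 1 × 334 = 334
    C–H: 6 × 419 = 2514
    C=C: 1 × 628 = 628
    Σ(formed) = 3476 kJ
  ΔH_I = 3244 − 3476 = −232 kJ
Reaction II:
  Bonds broken (reactants):
    C–C: 2 × 334 = 668
    C–H: 8 × 419 = 3352
    C=O: 2 × 786 = 1572
    O=O: 5 × 517 = 2585
    Σ(broken) = 8177 kJ
  Bonds formed (products):
    C=O: 8 × 786 = 6288
    O–H: 8 × 447 = 3576
    Σ(formed) = 9864 kJ
  ΔH_II = 8177 − 9864 = −1687 kJ
ΔH_I − ΔH_II = +1455 kJ, so reaction II has the more negative ΔH; |ΔH_I − ΔH_II| = 1455 kJ.

Reaction II, by 1455 kJ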